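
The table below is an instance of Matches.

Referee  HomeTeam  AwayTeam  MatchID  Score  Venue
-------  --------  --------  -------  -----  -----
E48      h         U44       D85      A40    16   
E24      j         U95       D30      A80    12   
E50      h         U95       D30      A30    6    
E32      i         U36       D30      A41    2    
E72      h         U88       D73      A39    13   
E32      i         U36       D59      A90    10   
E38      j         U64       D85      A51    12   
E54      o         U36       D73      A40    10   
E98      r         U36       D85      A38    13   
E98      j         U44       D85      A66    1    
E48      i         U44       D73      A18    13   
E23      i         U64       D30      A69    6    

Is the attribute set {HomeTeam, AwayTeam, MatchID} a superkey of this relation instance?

All 12 rows have distinct {HomeTeam, AwayTeam, MatchID} values, so {HomeTeam, AwayTeam, MatchID} → (all attributes) holds and {HomeTeam, AwayTeam, MatchID} is a superkey.

Yes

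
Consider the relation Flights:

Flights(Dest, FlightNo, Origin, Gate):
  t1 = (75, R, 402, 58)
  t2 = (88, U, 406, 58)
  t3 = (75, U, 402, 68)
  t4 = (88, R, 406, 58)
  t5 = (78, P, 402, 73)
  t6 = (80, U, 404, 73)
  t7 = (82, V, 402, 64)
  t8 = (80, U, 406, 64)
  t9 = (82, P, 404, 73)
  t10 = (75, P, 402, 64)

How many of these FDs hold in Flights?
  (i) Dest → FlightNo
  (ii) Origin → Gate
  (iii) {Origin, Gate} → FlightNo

0

(i) Dest → FlightNo: Dest=75: rows 1, 3, 10 → FlightNo takes values {R, U, P} — violation; Dest=88: rows 2, 4 → FlightNo takes values {U, R} — violation; Dest=82: rows 7, 9 → FlightNo takes values {V, P} — violation — fails.
(ii) Origin → Gate: Origin=402: rows 1, 3, 5, 7, 10 → Gate takes values {58, 68, 73, 64} — violation; Origin=406: rows 2, 4, 8 → Gate takes values {58, 64} — violation — fails.
(iii) {Origin, Gate} → FlightNo: (Origin=406, Gate=58): rows 2, 4 → FlightNo takes values {U, R} — violation; (Origin=404, Gate=73): rows 6, 9 → FlightNo takes values {U, P} — violation; (Origin=402, Gate=64): rows 7, 10 → FlightNo takes values {V, P} — violation — fails.
None of the 3 dependencies hold.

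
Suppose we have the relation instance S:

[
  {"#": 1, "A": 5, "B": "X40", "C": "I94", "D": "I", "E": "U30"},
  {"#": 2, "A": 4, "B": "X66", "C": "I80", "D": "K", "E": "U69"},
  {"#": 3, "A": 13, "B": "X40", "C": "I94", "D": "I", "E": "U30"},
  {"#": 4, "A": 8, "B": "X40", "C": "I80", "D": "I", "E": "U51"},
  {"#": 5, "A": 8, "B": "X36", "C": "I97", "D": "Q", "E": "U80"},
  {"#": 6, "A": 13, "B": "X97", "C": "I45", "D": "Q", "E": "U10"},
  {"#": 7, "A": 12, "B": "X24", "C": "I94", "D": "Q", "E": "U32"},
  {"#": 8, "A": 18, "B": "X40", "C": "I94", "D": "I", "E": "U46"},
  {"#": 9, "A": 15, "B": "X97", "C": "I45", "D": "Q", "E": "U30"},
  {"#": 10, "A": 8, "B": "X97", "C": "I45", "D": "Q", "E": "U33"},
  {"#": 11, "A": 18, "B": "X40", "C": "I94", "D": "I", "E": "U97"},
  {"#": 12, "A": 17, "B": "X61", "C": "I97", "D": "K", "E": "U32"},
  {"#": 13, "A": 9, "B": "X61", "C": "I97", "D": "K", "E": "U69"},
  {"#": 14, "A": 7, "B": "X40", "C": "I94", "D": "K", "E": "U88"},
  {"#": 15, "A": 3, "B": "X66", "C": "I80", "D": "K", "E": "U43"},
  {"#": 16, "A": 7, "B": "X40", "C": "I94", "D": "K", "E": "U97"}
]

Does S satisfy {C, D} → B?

(C=I94, D=I): rows 1, 3, 8, 11 → B = X40, X40, X40, X40 ✓
(C=I80, D=K): rows 2, 15 → B = X66, X66 ✓
(C=I80, D=I): row 4 → B = X40 ✓
(C=I97, D=Q): row 5 → B = X36 ✓
(C=I45, D=Q): rows 6, 9, 10 → B = X97, X97, X97 ✓
(C=I94, D=Q): row 7 → B = X24 ✓
(C=I97, D=K): rows 12, 13 → B = X61, X61 ✓
(C=I94, D=K): rows 14, 16 → B = X40, X40 ✓
Every {C, D} value is associated with a single B value, so {C, D} → B holds.

Yes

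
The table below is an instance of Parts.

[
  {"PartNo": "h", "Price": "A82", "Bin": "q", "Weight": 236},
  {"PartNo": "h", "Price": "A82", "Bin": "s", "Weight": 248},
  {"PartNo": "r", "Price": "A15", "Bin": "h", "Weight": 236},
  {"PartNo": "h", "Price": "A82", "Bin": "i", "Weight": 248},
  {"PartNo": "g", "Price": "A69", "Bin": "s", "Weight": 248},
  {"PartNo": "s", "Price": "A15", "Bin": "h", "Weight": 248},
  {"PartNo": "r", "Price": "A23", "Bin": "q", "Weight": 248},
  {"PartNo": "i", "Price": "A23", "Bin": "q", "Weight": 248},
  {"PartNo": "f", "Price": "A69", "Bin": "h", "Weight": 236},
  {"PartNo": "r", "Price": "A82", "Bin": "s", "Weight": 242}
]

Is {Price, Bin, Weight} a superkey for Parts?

No

Two distinct rows share (Price=A23, Bin=q, Weight=248), so {Price, Bin, Weight} does not determine every attribute — not a superkey.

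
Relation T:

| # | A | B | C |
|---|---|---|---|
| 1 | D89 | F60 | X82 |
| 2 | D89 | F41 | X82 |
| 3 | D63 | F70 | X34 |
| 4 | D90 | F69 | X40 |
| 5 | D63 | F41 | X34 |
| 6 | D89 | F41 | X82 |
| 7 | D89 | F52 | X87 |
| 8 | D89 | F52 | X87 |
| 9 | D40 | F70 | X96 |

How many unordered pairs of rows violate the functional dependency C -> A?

0

C=X82: all 3 rows agree on A — 0 pairs.
C=X34: all 2 rows agree on A — 0 pairs.
C=X87: all 2 rows agree on A — 0 pairs.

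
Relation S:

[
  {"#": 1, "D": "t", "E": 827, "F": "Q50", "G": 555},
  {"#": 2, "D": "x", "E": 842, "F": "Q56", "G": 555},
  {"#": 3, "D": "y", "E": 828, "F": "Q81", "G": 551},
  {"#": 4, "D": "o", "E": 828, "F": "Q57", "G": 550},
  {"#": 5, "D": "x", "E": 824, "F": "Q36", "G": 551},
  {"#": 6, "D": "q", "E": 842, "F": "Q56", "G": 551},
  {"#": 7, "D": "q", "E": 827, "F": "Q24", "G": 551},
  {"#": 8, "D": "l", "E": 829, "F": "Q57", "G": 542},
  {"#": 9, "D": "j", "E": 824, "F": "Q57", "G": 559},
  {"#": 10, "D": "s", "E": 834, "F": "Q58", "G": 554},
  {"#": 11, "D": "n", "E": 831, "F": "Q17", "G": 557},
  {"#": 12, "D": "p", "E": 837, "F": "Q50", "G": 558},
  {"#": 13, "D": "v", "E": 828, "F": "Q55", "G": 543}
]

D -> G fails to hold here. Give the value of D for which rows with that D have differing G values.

D=t: row 1 → G = 555 ✓
D=x: rows 2, 5 → G takes values {555, 551} — violation
D=y: row 3 → G = 551 ✓
D=o: row 4 → G = 550 ✓
D=q: rows 6, 7 → G = 551, 551 ✓
D=l: row 8 → G = 542 ✓
D=j: row 9 → G = 559 ✓
D=s: row 10 → G = 554 ✓
D=n: row 11 → G = 557 ✓
D=p: row 12 → G = 558 ✓
D=v: row 13 → G = 543 ✓
The only D value with inconsistent G is D=x.

x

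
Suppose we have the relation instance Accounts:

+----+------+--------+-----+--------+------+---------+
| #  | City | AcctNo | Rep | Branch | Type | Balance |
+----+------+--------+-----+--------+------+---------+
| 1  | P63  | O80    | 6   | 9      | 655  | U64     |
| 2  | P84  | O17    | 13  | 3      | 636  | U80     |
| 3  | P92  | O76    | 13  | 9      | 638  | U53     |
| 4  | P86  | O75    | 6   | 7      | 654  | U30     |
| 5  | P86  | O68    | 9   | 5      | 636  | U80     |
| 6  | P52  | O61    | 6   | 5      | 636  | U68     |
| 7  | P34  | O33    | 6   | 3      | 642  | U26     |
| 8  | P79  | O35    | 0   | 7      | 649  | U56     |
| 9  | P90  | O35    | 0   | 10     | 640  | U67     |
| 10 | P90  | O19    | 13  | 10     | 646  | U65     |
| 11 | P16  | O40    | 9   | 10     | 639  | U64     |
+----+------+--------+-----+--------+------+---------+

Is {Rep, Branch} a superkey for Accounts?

All 11 rows have distinct {Rep, Branch} values, so {Rep, Branch} → (all attributes) holds and {Rep, Branch} is a superkey.

Yes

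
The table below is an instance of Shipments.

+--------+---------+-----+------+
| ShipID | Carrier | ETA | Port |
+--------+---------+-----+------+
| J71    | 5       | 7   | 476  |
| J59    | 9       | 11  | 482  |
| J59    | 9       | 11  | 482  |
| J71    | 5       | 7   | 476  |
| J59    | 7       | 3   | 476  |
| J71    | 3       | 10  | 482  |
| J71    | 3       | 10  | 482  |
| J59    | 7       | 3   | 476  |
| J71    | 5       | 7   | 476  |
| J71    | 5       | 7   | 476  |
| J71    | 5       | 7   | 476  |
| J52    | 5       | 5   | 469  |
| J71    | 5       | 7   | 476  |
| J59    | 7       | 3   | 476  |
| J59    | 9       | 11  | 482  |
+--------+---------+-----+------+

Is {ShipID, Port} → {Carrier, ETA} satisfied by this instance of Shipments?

(ShipID=J71, Port=476): 6 rows → {Carrier,ETA} = (5, 7), (5, 7), (5, 7), (5, 7), (5, 7), (5, 7) ✓
(ShipID=J59, Port=482): 3 rows → {Carrier,ETA} = (9, 11), (9, 11), (9, 11) ✓
(ShipID=J59, Port=476): 3 rows → {Carrier,ETA} = (7, 3), (7, 3), (7, 3) ✓
(ShipID=J71, Port=482): 2 rows → {Carrier,ETA} = (3, 10), (3, 10) ✓
(ShipID=J52, Port=469): 1 row → {Carrier,ETA} = (5, 5) ✓
Every {ShipID, Port} value is associated with a single {Carrier, ETA} value, so {ShipID, Port} → {Carrier, ETA} holds.

Yes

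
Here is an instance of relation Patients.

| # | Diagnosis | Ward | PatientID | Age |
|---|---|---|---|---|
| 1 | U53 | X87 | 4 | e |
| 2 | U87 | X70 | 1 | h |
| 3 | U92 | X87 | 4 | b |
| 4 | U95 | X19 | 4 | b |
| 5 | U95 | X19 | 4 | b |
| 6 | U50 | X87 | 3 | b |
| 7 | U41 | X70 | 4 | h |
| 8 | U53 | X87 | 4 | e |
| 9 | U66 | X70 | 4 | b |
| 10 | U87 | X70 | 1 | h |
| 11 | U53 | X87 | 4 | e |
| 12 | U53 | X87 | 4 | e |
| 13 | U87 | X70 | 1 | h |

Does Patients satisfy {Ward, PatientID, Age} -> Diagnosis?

Yes

(Ward=X87, PatientID=4, Age=e): rows 1, 8, 11, 12 → Diagnosis = U53, U53, U53, U53 ✓
(Ward=X70, PatientID=1, Age=h): rows 2, 10, 13 → Diagnosis = U87, U87, U87 ✓
(Ward=X87, PatientID=4, Age=b): row 3 → Diagnosis = U92 ✓
(Ward=X19, PatientID=4, Age=b): rows 4, 5 → Diagnosis = U95, U95 ✓
(Ward=X87, PatientID=3, Age=b): row 6 → Diagnosis = U50 ✓
(Ward=X70, PatientID=4, Age=h): row 7 → Diagnosis = U41 ✓
(Ward=X70, PatientID=4, Age=b): row 9 → Diagnosis = U66 ✓
Every {Ward, PatientID, Age} value is associated with a single Diagnosis value, so {Ward, PatientID, Age} -> Diagnosis holds.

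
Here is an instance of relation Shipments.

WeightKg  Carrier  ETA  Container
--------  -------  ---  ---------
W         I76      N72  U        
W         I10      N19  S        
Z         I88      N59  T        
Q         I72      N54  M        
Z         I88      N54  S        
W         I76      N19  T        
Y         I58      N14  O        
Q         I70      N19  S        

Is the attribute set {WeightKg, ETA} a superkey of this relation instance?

No

Two distinct rows share (WeightKg=W, ETA=N19), so {WeightKg, ETA} does not determine every attribute — not a superkey.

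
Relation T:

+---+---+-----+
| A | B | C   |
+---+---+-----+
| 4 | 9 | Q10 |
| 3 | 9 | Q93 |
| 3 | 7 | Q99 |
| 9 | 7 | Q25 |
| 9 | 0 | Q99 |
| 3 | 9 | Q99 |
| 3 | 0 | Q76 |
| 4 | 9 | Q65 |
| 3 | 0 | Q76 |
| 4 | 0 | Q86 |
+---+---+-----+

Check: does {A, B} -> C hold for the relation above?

(A=4, B=9): 2 rows → C takes values {Q10, Q65} — violation
(A=3, B=9): 2 rows → C takes values {Q93, Q99} — violation
(A=3, B=7): 1 row → C = Q99 ✓
(A=9, B=7): 1 row → C = Q25 ✓
(A=9, B=0): 1 row → C = Q99 ✓
(A=3, B=0): 2 rows → C = Q76, Q76 ✓
(A=4, B=0): 1 row → C = Q86 ✓
Two rows agree on {A, B} but differ on C, so {A, B} -> C does not hold.

No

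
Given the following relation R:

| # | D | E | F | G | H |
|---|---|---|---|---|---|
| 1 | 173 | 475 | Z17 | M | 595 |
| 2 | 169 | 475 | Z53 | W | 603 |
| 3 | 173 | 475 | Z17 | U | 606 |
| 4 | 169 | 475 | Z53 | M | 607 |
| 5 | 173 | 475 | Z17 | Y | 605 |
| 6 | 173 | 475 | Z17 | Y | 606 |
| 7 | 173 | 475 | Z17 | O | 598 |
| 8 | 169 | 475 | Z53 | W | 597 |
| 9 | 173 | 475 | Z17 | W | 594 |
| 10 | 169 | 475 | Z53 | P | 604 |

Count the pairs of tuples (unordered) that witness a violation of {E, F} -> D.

(E=475, F=Z17): all 6 rows agree on D — 0 pairs.
(E=475, F=Z53): all 4 rows agree on D — 0 pairs.

0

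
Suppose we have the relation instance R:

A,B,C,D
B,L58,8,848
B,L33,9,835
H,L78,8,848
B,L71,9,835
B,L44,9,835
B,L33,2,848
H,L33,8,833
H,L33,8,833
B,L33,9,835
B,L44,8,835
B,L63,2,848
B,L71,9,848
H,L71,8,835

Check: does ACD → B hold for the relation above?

(A=B, C=8, D=848): 1 row → B = L58 ✓
(A=B, C=9, D=835): 4 rows → B takes values {L33, L71, L44} — violation
(A=H, C=8, D=848): 1 row → B = L78 ✓
(A=B, C=2, D=848): 2 rows → B takes values {L33, L63} — violation
(A=H, C=8, D=833): 2 rows → B = L33, L33 ✓
(A=B, C=8, D=835): 1 row → B = L44 ✓
(A=B, C=9, D=848): 1 row → B = L71 ✓
(A=H, C=8, D=835): 1 row → B = L71 ✓
Two rows agree on ACD but differ on B, so ACD → B does not hold.

No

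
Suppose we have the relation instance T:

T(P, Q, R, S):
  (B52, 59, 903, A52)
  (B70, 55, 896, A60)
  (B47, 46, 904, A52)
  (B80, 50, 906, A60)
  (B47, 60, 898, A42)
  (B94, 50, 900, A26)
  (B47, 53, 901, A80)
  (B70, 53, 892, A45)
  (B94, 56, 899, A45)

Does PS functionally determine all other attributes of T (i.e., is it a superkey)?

Yes

All 9 rows have distinct PS values, so PS → (all attributes) holds and PS is a superkey.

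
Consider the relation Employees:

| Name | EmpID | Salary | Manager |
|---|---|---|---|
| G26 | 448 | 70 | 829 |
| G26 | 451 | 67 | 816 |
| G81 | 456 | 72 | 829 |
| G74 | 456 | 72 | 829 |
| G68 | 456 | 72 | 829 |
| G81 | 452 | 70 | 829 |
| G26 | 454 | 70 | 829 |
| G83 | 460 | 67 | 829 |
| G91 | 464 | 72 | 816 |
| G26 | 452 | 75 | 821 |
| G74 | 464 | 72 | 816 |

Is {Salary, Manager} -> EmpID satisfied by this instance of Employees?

No

(Salary=70, Manager=829): 3 rows → EmpID takes values {448, 452, 454} — violation
(Salary=67, Manager=816): 1 row → EmpID = 451 ✓
(Salary=72, Manager=829): 3 rows → EmpID = 456, 456, 456 ✓
(Salary=67, Manager=829): 1 row → EmpID = 460 ✓
(Salary=72, Manager=816): 2 rows → EmpID = 464, 464 ✓
(Salary=75, Manager=821): 1 row → EmpID = 452 ✓
Two rows agree on {Salary, Manager} but differ on EmpID, so {Salary, Manager} -> EmpID does not hold.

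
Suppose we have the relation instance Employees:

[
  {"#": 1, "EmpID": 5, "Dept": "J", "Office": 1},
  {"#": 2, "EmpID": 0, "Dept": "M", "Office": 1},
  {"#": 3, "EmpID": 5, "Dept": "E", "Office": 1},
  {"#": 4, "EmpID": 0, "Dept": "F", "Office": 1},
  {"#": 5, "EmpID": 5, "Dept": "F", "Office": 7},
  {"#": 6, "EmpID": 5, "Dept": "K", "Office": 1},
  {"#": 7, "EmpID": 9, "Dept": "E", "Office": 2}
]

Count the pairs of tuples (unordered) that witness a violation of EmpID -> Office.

3

EmpID=5: violating pairs (1,5), (3,5), (5,6) — 3 pairs.
EmpID=0: all 2 rows agree on Office — 0 pairs.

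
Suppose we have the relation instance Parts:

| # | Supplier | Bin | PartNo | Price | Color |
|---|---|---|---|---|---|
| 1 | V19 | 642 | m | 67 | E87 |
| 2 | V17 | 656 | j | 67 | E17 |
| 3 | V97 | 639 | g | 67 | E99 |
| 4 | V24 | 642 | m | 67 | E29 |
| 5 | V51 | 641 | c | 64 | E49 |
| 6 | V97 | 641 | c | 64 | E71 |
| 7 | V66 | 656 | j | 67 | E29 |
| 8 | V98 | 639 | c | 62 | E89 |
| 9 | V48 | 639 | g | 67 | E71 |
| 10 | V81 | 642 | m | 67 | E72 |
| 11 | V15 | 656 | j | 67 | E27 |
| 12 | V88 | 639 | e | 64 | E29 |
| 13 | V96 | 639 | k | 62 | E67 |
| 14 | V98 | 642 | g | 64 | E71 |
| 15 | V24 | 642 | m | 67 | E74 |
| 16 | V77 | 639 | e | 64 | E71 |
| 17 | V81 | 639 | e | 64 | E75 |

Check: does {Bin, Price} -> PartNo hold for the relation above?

(Bin=642, Price=67): rows 1, 4, 10, 15 → PartNo = m, m, m, m ✓
(Bin=656, Price=67): rows 2, 7, 11 → PartNo = j, j, j ✓
(Bin=639, Price=67): rows 3, 9 → PartNo = g, g ✓
(Bin=641, Price=64): rows 5, 6 → PartNo = c, c ✓
(Bin=639, Price=62): rows 8, 13 → PartNo takes values {c, k} — violation
(Bin=639, Price=64): rows 12, 16, 17 → PartNo = e, e, e ✓
(Bin=642, Price=64): row 14 → PartNo = g ✓
Two rows agree on {Bin, Price} but differ on PartNo, so {Bin, Price} -> PartNo does not hold.

No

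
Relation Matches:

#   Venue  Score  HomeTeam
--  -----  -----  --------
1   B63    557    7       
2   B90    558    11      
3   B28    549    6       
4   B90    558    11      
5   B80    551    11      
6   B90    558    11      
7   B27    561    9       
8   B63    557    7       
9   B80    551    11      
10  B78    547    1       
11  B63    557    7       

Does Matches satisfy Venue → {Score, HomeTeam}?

Yes

Venue=B63: rows 1, 8, 11 → {Score,HomeTeam} = (557, 7), (557, 7), (557, 7) ✓
Venue=B90: rows 2, 4, 6 → {Score,HomeTeam} = (558, 11), (558, 11), (558, 11) ✓
Venue=B28: row 3 → {Score,HomeTeam} = (549, 6) ✓
Venue=B80: rows 5, 9 → {Score,HomeTeam} = (551, 11), (551, 11) ✓
Venue=B27: row 7 → {Score,HomeTeam} = (561, 9) ✓
Venue=B78: row 10 → {Score,HomeTeam} = (547, 1) ✓
Every Venue value is associated with a single {Score, HomeTeam} value, so Venue → {Score, HomeTeam} holds.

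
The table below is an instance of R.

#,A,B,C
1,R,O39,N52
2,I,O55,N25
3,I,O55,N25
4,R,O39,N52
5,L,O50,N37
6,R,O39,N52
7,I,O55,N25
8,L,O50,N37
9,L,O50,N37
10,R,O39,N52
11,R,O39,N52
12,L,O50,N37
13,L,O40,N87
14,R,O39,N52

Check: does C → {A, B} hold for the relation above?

Yes

C=N52: rows 1, 4, 6, 10, 11, 14 → {A,B} = (R, O39), (R, O39), (R, O39), (R, O39), (R, O39), (R, O39) ✓
C=N25: rows 2, 3, 7 → {A,B} = (I, O55), (I, O55), (I, O55) ✓
C=N37: rows 5, 8, 9, 12 → {A,B} = (L, O50), (L, O50), (L, O50), (L, O50) ✓
C=N87: row 13 → {A,B} = (L, O40) ✓
Every C value is associated with a single {A, B} value, so C → {A, B} holds.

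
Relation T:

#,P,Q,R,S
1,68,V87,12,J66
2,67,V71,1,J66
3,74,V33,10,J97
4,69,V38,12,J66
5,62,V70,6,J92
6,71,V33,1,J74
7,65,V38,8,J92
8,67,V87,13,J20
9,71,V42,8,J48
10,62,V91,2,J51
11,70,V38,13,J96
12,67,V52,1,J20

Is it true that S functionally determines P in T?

S=J66: rows 1, 2, 4 → P takes values {68, 67, 69} — violation
S=J97: row 3 → P = 74 ✓
S=J92: rows 5, 7 → P takes values {62, 65} — violation
S=J74: row 6 → P = 71 ✓
S=J20: rows 8, 12 → P = 67, 67 ✓
S=J48: row 9 → P = 71 ✓
S=J51: row 10 → P = 62 ✓
S=J96: row 11 → P = 70 ✓
Two rows agree on S but differ on P, so S → P does not hold.

No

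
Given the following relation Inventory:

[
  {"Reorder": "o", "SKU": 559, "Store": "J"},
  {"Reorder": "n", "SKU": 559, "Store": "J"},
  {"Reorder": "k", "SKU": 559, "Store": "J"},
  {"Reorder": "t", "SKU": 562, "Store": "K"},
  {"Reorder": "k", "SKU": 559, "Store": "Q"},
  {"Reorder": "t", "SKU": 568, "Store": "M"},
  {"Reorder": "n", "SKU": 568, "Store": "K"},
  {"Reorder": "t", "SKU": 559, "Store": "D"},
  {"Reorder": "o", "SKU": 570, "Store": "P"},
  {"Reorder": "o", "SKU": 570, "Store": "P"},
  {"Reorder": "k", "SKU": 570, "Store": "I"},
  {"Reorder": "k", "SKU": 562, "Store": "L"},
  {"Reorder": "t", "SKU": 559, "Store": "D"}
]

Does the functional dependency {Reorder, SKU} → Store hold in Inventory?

(Reorder=o, SKU=559): 1 row → Store = J ✓
(Reorder=n, SKU=559): 1 row → Store = J ✓
(Reorder=k, SKU=559): 2 rows → Store takes values {J, Q} — violation
(Reorder=t, SKU=562): 1 row → Store = K ✓
(Reorder=t, SKU=568): 1 row → Store = M ✓
(Reorder=n, SKU=568): 1 row → Store = K ✓
(Reorder=t, SKU=559): 2 rows → Store = D, D ✓
(Reorder=o, SKU=570): 2 rows → Store = P, P ✓
(Reorder=k, SKU=570): 1 row → Store = I ✓
(Reorder=k, SKU=562): 1 row → Store = L ✓
Two rows agree on {Reorder, SKU} but differ on Store, so {Reorder, SKU} → Store does not hold.

No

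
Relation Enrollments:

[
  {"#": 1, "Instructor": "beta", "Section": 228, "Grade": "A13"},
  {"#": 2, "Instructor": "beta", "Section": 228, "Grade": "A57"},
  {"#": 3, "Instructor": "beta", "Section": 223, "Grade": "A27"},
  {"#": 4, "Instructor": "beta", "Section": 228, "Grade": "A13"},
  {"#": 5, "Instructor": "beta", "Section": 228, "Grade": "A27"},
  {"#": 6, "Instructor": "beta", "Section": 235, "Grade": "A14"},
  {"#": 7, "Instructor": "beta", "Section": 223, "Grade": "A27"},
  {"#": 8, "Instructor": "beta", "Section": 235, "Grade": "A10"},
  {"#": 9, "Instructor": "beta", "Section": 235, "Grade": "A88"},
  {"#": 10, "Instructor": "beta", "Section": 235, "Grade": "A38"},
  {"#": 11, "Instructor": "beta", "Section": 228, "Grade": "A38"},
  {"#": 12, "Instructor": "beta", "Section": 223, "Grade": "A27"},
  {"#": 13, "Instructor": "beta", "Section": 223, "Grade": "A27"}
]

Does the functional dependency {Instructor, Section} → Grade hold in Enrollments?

No

(Instructor=beta, Section=228): rows 1, 2, 4, 5, 11 → Grade takes values {A13, A57, A27, A38} — violation
(Instructor=beta, Section=223): rows 3, 7, 12, 13 → Grade = A27, A27, A27, A27 ✓
(Instructor=beta, Section=235): rows 6, 8, 9, 10 → Grade takes values {A14, A10, A88, A38} — violation
Two rows agree on {Instructor, Section} but differ on Grade, so {Instructor, Section} → Grade does not hold.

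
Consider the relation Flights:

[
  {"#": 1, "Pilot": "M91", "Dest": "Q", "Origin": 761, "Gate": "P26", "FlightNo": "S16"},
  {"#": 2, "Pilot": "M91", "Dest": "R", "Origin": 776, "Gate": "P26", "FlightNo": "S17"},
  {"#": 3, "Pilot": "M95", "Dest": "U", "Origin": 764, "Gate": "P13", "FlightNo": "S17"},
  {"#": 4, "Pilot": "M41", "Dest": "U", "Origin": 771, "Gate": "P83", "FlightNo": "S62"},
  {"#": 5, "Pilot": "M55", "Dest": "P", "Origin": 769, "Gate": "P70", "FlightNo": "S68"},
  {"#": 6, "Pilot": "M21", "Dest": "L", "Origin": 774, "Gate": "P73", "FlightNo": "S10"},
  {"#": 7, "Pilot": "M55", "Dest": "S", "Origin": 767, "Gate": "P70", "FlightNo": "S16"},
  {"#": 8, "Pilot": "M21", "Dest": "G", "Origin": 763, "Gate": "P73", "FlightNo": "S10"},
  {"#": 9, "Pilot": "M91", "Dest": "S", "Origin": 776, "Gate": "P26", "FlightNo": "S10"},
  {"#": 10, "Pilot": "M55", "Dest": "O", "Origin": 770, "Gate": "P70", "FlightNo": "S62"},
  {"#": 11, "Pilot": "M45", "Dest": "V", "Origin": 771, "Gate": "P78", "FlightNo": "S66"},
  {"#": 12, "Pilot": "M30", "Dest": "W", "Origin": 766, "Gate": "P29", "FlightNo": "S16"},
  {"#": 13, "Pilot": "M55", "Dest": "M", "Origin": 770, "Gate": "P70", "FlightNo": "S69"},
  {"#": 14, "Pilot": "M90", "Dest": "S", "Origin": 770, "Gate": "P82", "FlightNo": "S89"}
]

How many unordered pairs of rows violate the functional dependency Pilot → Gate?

Pilot=M91: all 3 rows agree on Gate — 0 pairs.
Pilot=M55: all 4 rows agree on Gate — 0 pairs.
Pilot=M21: all 2 rows agree on Gate — 0 pairs.

0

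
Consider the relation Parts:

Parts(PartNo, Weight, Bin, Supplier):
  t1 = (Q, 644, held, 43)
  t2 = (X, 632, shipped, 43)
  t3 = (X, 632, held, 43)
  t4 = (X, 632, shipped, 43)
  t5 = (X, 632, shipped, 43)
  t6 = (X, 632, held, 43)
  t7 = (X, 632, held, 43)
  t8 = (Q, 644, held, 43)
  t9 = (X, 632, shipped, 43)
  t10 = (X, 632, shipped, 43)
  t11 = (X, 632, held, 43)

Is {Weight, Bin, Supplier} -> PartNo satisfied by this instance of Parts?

(Weight=644, Bin=held, Supplier=43): rows 1, 8 → PartNo = Q, Q ✓
(Weight=632, Bin=shipped, Supplier=43): rows 2, 4, 5, 9, 10 → PartNo = X, X, X, X, X ✓
(Weight=632, Bin=held, Supplier=43): rows 3, 6, 7, 11 → PartNo = X, X, X, X ✓
Every {Weight, Bin, Supplier} value is associated with a single PartNo value, so {Weight, Bin, Supplier} -> PartNo holds.

Yes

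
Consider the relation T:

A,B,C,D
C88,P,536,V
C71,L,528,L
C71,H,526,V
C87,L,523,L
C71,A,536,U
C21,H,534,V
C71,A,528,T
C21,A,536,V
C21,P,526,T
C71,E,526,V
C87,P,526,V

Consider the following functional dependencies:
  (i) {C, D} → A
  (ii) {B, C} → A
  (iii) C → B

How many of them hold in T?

(i) {C, D} → A: (C=536, D=V): 2 rows → A takes values {C88, C21} — violation; (C=526, D=V): 3 rows → A takes values {C71, C87} — violation — fails.
(ii) {B, C} → A: (B=A, C=536): 2 rows → A takes values {C71, C21} — violation; (B=P, C=526): 2 rows → A takes values {C21, C87} — violation — fails.
(iii) C → B: C=536: 3 rows → B takes values {P, A} — violation; C=528: 2 rows → B takes values {L, A} — violation; C=526: 4 rows → B takes values {H, P, E} — violation — fails.
None of the 3 dependencies hold.

0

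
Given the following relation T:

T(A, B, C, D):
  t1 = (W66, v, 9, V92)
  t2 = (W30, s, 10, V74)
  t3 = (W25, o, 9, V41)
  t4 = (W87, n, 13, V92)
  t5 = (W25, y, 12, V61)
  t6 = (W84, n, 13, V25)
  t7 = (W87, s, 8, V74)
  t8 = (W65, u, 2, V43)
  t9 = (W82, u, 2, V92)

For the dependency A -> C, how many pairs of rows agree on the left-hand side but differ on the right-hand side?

A=W25: violating pairs (3,5) — 1 pair.
A=W87: violating pairs (4,7) — 1 pair.

2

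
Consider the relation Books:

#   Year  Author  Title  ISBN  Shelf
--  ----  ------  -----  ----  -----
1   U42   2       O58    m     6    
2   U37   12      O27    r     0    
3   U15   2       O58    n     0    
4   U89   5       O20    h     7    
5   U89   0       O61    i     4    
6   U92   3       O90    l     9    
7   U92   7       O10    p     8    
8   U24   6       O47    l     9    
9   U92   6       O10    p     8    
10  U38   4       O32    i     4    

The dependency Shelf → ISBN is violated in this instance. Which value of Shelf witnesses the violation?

Shelf=6: row 1 → ISBN = m ✓
Shelf=0: rows 2, 3 → ISBN takes values {r, n} — violation
Shelf=7: row 4 → ISBN = h ✓
Shelf=4: rows 5, 10 → ISBN = i, i ✓
Shelf=9: rows 6, 8 → ISBN = l, l ✓
Shelf=8: rows 7, 9 → ISBN = p, p ✓
The only Shelf value with inconsistent ISBN is Shelf=0.

0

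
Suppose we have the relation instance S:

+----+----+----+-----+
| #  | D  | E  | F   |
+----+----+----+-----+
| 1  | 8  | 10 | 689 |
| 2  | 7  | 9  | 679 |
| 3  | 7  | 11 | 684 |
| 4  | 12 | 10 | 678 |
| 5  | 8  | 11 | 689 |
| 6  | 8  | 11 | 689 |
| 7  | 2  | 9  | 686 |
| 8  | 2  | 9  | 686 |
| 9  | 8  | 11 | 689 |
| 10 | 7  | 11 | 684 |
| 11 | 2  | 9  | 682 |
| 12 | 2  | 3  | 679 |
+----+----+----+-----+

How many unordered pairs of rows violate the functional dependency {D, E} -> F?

2

(D=7, E=11): all 2 rows agree on F — 0 pairs.
(D=8, E=11): all 3 rows agree on F — 0 pairs.
(D=2, E=9): violating pairs (7,11), (8,11) — 2 pairs.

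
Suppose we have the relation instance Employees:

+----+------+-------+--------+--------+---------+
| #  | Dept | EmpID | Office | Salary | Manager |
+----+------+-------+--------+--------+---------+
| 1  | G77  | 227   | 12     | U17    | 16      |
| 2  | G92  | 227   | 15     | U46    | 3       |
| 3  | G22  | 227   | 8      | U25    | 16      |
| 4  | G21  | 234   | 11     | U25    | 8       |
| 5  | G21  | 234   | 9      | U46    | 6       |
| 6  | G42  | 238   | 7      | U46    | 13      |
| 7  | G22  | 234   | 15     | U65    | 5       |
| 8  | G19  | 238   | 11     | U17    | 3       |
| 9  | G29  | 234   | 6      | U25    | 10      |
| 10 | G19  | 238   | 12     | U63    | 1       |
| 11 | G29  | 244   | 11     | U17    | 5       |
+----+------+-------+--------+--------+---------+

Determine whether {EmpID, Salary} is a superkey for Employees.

Rows 4 and 9 have the same {EmpID, Salary} value (EmpID=234, Salary=U25) but are distinct tuples, so {EmpID, Salary} does not determine every attribute — not a superkey.

No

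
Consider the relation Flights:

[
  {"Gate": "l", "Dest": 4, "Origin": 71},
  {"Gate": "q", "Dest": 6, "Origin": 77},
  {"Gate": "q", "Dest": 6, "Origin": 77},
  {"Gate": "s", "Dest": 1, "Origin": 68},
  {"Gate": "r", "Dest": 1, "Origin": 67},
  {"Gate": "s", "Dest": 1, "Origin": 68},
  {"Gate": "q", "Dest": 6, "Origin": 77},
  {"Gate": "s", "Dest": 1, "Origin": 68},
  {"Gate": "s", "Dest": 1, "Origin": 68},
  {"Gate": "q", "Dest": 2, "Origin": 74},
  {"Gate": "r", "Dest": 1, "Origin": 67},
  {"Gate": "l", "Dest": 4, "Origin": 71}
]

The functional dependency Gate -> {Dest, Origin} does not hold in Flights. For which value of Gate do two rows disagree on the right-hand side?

Gate=l: 2 rows → {Dest,Origin} = (4, 71), (4, 71) ✓
Gate=q: 4 rows → {Dest,Origin} takes values {(6, 77), (2, 74)} — violation
Gate=s: 4 rows → {Dest,Origin} = (1, 68), (1, 68), (1, 68), (1, 68) ✓
Gate=r: 2 rows → {Dest,Origin} = (1, 67), (1, 67) ✓
The only Gate value with inconsistent RHS is Gate=q.

q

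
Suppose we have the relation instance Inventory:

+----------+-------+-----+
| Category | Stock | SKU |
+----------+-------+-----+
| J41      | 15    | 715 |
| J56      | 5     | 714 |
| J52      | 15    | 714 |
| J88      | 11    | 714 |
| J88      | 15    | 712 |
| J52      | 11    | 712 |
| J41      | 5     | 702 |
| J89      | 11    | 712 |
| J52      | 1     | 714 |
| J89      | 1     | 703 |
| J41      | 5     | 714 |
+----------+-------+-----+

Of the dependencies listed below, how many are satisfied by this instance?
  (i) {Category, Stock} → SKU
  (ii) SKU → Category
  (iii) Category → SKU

(i) {Category, Stock} → SKU: (Category=J41, Stock=5): 2 rows → SKU takes values {702, 714} — violation — fails.
(ii) SKU → Category: SKU=714: 5 rows → Category takes values {J56, J52, J88, J41} — violation; SKU=712: 3 rows → Category takes values {J88, J52, J89} — violation — fails.
(iii) Category → SKU: Category=J41: 3 rows → SKU takes values {715, 702, 714} — violation; Category=J52: 3 rows → SKU takes values {714, 712} — violation; Category=J88: 2 rows → SKU takes values {714, 712} — violation; Category=J89: 2 rows → SKU takes values {712, 703} — violation — fails.
None of the 3 dependencies hold.

0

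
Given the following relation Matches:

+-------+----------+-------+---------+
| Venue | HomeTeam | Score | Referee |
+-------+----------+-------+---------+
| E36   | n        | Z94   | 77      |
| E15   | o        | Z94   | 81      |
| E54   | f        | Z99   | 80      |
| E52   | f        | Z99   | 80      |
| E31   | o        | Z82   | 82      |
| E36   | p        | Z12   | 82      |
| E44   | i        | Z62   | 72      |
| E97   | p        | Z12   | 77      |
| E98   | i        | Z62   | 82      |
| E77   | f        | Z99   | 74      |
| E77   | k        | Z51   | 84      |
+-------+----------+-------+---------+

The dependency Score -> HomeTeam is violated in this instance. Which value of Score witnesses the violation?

Score=Z94: 2 rows → HomeTeam takes values {n, o} — violation
Score=Z99: 3 rows → HomeTeam = f, f, f ✓
Score=Z82: 1 row → HomeTeam = o ✓
Score=Z12: 2 rows → HomeTeam = p, p ✓
Score=Z62: 2 rows → HomeTeam = i, i ✓
Score=Z51: 1 row → HomeTeam = k ✓
The only Score value with inconsistent HomeTeam is Score=Z94.

Z94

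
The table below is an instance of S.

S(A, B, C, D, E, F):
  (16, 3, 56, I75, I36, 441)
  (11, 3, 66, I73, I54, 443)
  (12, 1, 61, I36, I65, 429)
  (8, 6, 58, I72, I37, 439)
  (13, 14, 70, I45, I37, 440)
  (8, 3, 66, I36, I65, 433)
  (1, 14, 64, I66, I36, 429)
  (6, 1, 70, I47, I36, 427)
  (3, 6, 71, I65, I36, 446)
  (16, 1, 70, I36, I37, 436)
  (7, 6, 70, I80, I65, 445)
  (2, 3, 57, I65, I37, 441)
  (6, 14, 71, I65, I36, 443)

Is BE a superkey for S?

Two distinct rows share (B=14, E=I36), so BE does not determine every attribute — not a superkey.

No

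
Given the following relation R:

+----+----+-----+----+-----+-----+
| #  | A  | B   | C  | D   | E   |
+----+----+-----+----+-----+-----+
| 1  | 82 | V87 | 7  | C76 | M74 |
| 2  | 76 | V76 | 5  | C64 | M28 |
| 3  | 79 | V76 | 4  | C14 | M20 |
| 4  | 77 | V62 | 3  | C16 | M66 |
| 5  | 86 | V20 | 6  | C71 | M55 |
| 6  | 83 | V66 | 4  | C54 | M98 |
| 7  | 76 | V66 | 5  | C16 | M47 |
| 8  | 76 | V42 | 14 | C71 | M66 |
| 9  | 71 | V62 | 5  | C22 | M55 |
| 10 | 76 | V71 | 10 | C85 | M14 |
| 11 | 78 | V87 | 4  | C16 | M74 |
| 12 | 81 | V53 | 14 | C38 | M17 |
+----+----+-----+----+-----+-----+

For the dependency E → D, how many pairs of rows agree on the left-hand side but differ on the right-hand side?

3

E=M74: violating pairs (1,11) — 1 pair.
E=M66: violating pairs (4,8) — 1 pair.
E=M55: violating pairs (5,9) — 1 pair.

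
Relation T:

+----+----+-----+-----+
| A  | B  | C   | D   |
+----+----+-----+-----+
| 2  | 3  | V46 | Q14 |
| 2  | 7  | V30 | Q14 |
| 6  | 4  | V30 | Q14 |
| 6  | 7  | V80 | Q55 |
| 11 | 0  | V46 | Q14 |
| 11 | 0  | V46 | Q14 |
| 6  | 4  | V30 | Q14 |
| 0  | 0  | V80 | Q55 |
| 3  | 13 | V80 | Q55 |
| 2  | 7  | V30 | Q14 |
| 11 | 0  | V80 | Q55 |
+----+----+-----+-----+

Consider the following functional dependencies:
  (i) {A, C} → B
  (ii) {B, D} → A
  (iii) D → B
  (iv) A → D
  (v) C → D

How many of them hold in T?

(i) {A, C} → B: every LHS value maps to a single RHS value — holds.
(ii) {B, D} → A: (B=0, D=Q55): 2 rows → A takes values {0, 11} — violation — fails.
(iii) D → B: D=Q14: 7 rows → B takes values {3, 7, 4, 0} — violation; D=Q55: 4 rows → B takes values {7, 0, 13} — violation — fails.
(iv) A → D: A=6: 3 rows → D takes values {Q14, Q55} — violation; A=11: 3 rows → D takes values {Q14, Q55} — violation — fails.
(v) C → D: every LHS value maps to a single RHS value — holds.
2 of the 5 dependencies hold.

2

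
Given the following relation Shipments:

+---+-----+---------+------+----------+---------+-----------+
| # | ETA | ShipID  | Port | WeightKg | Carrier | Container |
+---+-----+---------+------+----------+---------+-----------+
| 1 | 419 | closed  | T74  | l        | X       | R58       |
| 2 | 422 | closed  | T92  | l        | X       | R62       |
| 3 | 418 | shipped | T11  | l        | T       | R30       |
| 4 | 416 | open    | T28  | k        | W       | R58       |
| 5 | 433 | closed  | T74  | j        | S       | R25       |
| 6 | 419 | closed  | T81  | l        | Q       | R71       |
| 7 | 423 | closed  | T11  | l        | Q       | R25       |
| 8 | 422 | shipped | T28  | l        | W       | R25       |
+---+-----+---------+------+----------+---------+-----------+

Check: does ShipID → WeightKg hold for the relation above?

No

ShipID=closed: rows 1, 2, 5, 6, 7 → WeightKg takes values {l, j} — violation
ShipID=shipped: rows 3, 8 → WeightKg = l, l ✓
ShipID=open: row 4 → WeightKg = k ✓
Two rows agree on ShipID but differ on WeightKg, so ShipID → WeightKg does not hold.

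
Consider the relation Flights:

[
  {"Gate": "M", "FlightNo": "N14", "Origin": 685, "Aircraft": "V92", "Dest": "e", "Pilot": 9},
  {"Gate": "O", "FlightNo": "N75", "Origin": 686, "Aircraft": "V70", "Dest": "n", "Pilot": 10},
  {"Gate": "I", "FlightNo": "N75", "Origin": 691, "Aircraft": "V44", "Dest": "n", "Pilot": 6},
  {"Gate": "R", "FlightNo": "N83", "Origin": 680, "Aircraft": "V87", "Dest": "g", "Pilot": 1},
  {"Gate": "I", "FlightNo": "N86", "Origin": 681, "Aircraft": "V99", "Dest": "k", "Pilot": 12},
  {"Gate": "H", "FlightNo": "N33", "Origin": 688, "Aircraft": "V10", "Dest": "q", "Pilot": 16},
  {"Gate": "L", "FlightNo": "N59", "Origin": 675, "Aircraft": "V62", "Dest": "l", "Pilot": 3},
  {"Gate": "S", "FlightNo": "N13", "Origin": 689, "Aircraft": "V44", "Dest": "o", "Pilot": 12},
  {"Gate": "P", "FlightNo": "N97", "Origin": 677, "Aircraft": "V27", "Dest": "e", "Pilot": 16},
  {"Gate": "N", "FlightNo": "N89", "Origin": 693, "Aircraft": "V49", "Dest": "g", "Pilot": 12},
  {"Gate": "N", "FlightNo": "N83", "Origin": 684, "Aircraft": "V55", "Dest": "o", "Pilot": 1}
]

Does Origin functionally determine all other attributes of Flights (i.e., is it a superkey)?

Yes

All 11 rows have distinct Origin values, so Origin → (all attributes) holds and Origin is a superkey.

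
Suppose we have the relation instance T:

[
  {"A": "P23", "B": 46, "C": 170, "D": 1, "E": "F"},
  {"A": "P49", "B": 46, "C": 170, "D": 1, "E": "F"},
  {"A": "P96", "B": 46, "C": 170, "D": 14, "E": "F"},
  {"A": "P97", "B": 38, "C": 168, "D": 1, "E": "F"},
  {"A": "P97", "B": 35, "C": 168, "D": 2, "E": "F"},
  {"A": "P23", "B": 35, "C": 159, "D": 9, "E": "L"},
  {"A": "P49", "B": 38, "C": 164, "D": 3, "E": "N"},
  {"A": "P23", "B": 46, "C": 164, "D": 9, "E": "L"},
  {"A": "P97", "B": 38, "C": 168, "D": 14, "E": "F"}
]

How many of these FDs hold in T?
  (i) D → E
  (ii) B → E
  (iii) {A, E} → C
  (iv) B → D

(i) D → E: every LHS value maps to a single RHS value — holds.
(ii) B → E: B=46: 4 rows → E takes values {F, L} — violation; B=38: 3 rows → E takes values {F, N} — violation; B=35: 2 rows → E takes values {F, L} — violation — fails.
(iii) {A, E} → C: (A=P23, E=L): 2 rows → C takes values {159, 164} — violation — fails.
(iv) B → D: B=46: 4 rows → D takes values {1, 14, 9} — violation; B=38: 3 rows → D takes values {1, 3, 14} — violation; B=35: 2 rows → D takes values {2, 9} — violation — fails.
1 of the 4 dependencies holds.

1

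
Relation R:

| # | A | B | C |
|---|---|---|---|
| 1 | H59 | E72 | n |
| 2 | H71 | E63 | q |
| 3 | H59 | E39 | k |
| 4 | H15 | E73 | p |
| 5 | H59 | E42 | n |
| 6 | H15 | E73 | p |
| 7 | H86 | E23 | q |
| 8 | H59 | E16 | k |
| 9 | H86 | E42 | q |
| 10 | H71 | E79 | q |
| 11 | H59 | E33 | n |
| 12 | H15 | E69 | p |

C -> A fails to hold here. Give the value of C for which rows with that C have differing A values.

q

C=n: rows 1, 5, 11 → A = H59, H59, H59 ✓
C=q: rows 2, 7, 9, 10 → A takes values {H71, H86} — violation
C=k: rows 3, 8 → A = H59, H59 ✓
C=p: rows 4, 6, 12 → A = H15, H15, H15 ✓
The only C value with inconsistent A is C=q.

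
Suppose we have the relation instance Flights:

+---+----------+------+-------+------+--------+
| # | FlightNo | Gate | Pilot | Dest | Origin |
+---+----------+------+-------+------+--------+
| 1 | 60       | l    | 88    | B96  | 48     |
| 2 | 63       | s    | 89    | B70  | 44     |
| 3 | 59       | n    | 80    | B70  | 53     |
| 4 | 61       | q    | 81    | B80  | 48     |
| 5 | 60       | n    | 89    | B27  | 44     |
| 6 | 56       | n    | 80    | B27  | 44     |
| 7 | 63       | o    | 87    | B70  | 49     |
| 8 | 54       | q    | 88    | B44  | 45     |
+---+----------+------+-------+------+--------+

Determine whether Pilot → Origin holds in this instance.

No

Pilot=88: rows 1, 8 → Origin takes values {48, 45} — violation
Pilot=89: rows 2, 5 → Origin = 44, 44 ✓
Pilot=80: rows 3, 6 → Origin takes values {53, 44} — violation
Pilot=81: row 4 → Origin = 48 ✓
Pilot=87: row 7 → Origin = 49 ✓
Two rows agree on Pilot but differ on Origin, so Pilot → Origin does not hold.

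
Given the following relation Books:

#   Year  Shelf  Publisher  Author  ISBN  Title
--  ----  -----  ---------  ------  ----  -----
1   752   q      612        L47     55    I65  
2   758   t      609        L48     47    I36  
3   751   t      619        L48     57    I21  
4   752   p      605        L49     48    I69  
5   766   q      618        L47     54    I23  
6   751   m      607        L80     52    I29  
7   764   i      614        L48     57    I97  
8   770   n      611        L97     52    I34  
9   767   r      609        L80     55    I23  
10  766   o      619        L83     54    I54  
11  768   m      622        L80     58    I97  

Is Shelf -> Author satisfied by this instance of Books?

Shelf=q: rows 1, 5 → Author = L47, L47 ✓
Shelf=t: rows 2, 3 → Author = L48, L48 ✓
Shelf=p: row 4 → Author = L49 ✓
Shelf=m: rows 6, 11 → Author = L80, L80 ✓
Shelf=i: row 7 → Author = L48 ✓
Shelf=n: row 8 → Author = L97 ✓
Shelf=r: row 9 → Author = L80 ✓
Shelf=o: row 10 → Author = L83 ✓
Every Shelf value is associated with a single Author value, so Shelf -> Author holds.

Yes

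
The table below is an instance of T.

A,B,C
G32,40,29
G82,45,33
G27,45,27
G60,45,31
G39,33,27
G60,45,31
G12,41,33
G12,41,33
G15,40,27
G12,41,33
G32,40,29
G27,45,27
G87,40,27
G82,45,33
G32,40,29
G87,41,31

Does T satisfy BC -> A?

(B=40, C=29): 3 rows → A = G32, G32, G32 ✓
(B=45, C=33): 2 rows → A = G82, G82 ✓
(B=45, C=27): 2 rows → A = G27, G27 ✓
(B=45, C=31): 2 rows → A = G60, G60 ✓
(B=33, C=27): 1 row → A = G39 ✓
(B=41, C=33): 3 rows → A = G12, G12, G12 ✓
(B=40, C=27): 2 rows → A takes values {G15, G87} — violation
(B=41, C=31): 1 row → A = G87 ✓
Two rows agree on BC but differ on A, so BC -> A does not hold.

No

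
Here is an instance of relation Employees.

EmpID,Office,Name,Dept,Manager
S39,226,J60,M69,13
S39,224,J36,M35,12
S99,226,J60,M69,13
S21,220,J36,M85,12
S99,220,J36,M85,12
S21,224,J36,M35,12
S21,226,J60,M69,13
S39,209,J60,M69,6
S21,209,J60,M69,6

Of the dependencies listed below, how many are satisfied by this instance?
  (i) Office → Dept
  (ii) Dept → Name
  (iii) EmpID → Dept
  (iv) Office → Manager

3

(i) Office → Dept: every LHS value maps to a single RHS value — holds.
(ii) Dept → Name: every LHS value maps to a single RHS value — holds.
(iii) EmpID → Dept: EmpID=S39: 3 rows → Dept takes values {M69, M35} — violation; EmpID=S99: 2 rows → Dept takes values {M69, M85} — violation; EmpID=S21: 4 rows → Dept takes values {M85, M35, M69} — violation — fails.
(iv) Office → Manager: every LHS value maps to a single RHS value — holds.
3 of the 4 dependencies hold.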